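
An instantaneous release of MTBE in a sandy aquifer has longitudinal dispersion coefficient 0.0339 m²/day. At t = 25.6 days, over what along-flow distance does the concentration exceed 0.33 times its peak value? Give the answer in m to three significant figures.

3.92 m

The plume is Gaussian with σ = √(2Dt) = √(2 × 0.0339 × 25.6) = 1.317 m.
C/C_peak = exp(−Δx²/(2σ²)) = 0.33 ⇒ Δx = σ·√(−2 ln 0.33) = 1.317 × 1.489 = 1.961 m.
Width = 2Δx = 3.92 m.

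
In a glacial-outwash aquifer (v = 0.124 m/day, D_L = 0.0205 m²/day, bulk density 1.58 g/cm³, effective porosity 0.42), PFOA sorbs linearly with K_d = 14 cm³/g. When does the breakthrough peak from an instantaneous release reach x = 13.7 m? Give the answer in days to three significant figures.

Retardation factor R = 1 + ρ_b·K_d/n = 1 + 1.58 × 14/0.42 = 53.67.
Sorption retards both mechanisms: v_R = v/R = 0.002310 m/day, D_R = D/R = 0.0003820 m²/day.
Peak time from v_R²t² + 2D_R t − x² = 0: t = (√(D_R² + v_R²x²) − D_R)/v_R².
√(D_R² + v_R²x²) = √(0.0003820² + 0.002310² × 13.7²) = 0.03165; v_R² = 5.336e-06.
t = (0.03165 − 0.0003820)/5.336e-06 = 5860 days.

5860 days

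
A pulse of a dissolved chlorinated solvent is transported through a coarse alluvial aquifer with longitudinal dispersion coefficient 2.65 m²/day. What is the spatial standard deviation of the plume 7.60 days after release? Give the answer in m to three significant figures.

6.35 m

Dispersive spreading gives a Gaussian with σ² = 2Dt; advection only shifts the center.
σ = √(2 × 2.65 × 7.60) = 6.35 m.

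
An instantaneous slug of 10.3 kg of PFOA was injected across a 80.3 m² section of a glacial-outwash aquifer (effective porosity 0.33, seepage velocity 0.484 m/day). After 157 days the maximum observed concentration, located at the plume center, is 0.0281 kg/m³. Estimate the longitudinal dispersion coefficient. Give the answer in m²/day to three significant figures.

At the plume center C_max = M/(n_e·A·√(4πDt)), so D = M²/(4πt·(n_e·A·C_max)²).
n_e·A·C_max = 0.33 × 80.3 × 0.0281 = 0.7446 kg/m.
D = 10.3²/(4π × 157 × 0.7446²) = 0.0970 m²/day.

0.0970 m²/day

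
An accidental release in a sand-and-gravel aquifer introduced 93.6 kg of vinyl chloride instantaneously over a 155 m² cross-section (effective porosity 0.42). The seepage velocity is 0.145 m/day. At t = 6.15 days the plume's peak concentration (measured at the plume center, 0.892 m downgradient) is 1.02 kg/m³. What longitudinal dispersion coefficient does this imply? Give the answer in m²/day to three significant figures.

At the plume center C_max = M/(n_e·A·√(4πDt)), so D = M²/(4πt·(n_e·A·C_max)²).
n_e·A·C_max = 0.42 × 155 × 1.02 = 66.40 kg/m.
D = 93.6²/(4π × 6.15 × 66.40²) = 0.0257 m²/day.

0.0257 m²/day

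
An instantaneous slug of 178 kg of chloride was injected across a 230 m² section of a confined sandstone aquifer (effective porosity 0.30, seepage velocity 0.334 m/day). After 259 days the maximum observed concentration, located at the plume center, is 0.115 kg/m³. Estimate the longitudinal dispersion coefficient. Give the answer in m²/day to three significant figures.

0.155 m²/day

At the plume center C_max = M/(n_e·A·√(4πDt)), so D = M²/(4πt·(n_e·A·C_max)²).
n_e·A·C_max = 0.30 × 230 × 0.115 = 7.935 kg/m.
D = 178²/(4π × 259 × 7.935²) = 0.155 m²/day.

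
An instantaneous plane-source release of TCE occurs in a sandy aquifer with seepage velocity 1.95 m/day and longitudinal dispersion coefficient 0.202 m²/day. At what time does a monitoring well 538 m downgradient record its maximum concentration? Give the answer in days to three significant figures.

For the 1D instantaneous-source solution, setting ∂C/∂t = 0 at fixed x gives v²t² + 2Dt − x² = 0, so t = (√(D² + v²x²) − D)/v².
√(D² + v²x²) = √(0.202² + 1.95² × 538²) = 1049; v² = 3.8025.
t = (1049 − 0.202)/3.8025 = 276 days (vs. the pure-advection estimate x/v = 276 d).

276 days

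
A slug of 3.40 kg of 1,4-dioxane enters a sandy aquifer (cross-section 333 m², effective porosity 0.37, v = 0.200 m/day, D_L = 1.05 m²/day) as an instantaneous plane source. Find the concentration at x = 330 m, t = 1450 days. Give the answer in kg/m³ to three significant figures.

For an instantaneous plane source, C(x,t) = M/(n_e·A·√(4πDt)) · exp(−(x−vt)²/(4Dt)), with n_e·A the pore (flow) area.
Plume center vt = 0.200 × 1450 = 290 m, so the well at 330 m is 40 m downgradient of the peak.
√(4πDt) = 138.3 m, giving peak height M/(n_e·A·√(4πDt)) = 3.40/(0.37 × 333 × 138.3) = 0.0001995 kg/m³.
(x−vt)²/(4Dt) = (40)²/(4 × 1.05 × 1450) = 0.2627; exp(−0.2627) = 0.7690.
C = 0.0001995 × 0.7690 = 0.000153 kg/m³.

0.000153 kg/m³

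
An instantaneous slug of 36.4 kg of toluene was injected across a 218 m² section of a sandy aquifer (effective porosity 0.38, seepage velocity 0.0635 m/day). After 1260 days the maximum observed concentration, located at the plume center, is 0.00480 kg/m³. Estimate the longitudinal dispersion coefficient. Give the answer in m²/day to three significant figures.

0.529 m²/day

At the plume center C_max = M/(n_e·A·√(4πDt)), so D = M²/(4πt·(n_e·A·C_max)²).
n_e·A·C_max = 0.38 × 218 × 0.00480 = 0.3976 kg/m.
D = 36.4²/(4π × 1260 × 0.3976²) = 0.529 m²/day.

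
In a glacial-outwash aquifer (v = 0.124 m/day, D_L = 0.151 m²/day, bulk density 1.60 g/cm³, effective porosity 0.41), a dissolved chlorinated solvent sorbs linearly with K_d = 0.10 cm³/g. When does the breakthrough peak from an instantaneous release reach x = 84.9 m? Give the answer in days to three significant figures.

938 days

Retardation factor R = 1 + ρ_b·K_d/n = 1 + 1.60 × 0.10/0.41 = 1.390.
Sorption retards both mechanisms: v_R = v/R = 0.08921 m/day, D_R = D/R = 0.1086 m²/day.
Peak time from v_R²t² + 2D_R t − x² = 0: t = (√(D_R² + v_R²x²) − D_R)/v_R².
√(D_R² + v_R²x²) = √(0.1086² + 0.08921² × 84.9²) = 7.575; v_R² = 0.007958.
t = (7.575 − 0.1086)/0.007958 = 938 days.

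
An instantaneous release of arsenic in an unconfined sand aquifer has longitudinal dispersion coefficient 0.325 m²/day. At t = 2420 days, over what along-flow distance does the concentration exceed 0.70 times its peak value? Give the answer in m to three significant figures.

67.0 m

The plume is Gaussian with σ = √(2Dt) = √(2 × 0.325 × 2420) = 39.66 m.
C/C_peak = exp(−Δx²/(2σ²)) = 0.70 ⇒ Δx = σ·√(−2 ln 0.70) = 39.66 × 0.8446 = 33.50 m.
Width = 2Δx = 67.0 m.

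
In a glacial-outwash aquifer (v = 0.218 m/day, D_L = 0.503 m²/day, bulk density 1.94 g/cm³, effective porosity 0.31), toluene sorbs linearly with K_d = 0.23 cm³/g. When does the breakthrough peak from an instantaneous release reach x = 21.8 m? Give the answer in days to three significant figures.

219 days

Retardation factor R = 1 + ρ_b·K_d/n = 1 + 1.94 × 0.23/0.31 = 2.439.
Sorption retards both mechanisms: v_R = v/R = 0.08938 m/day, D_R = D/R = 0.2062 m²/day.
Peak time from v_R²t² + 2D_R t − x² = 0: t = (√(D_R² + v_R²x²) − D_R)/v_R².
√(D_R² + v_R²x²) = √(0.2062² + 0.08938² × 21.8²) = 1.959; v_R² = 0.007989.
t = (1.959 − 0.2062)/0.007989 = 219 days.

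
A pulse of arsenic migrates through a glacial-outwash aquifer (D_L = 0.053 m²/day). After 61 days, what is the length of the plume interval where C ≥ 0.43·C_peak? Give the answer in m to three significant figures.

6.61 m

The plume is Gaussian with σ = √(2Dt) = √(2 × 0.053 × 61) = 2.543 m.
C/C_peak = exp(−Δx²/(2σ²)) = 0.43 ⇒ Δx = σ·√(−2 ln 0.43) = 2.543 × 1.299 = 3.303 m.
Width = 2Δx = 6.61 m.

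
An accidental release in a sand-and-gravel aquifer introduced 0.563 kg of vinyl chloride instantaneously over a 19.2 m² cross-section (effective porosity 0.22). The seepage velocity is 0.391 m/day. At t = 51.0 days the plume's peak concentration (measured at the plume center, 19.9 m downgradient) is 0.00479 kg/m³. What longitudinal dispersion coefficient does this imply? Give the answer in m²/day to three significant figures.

At the plume center C_max = M/(n_e·A·√(4πDt)), so D = M²/(4πt·(n_e·A·C_max)²).
n_e·A·C_max = 0.22 × 19.2 × 0.00479 = 0.02023 kg/m.
D = 0.563²/(4π × 51.0 × 0.02023²) = 1.21 m²/day.

1.21 m²/day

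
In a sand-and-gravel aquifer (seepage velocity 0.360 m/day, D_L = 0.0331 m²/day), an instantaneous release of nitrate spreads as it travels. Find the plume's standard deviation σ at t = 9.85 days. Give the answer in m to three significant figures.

Dispersive spreading gives a Gaussian with σ² = 2Dt; advection only shifts the center.
σ = √(2 × 0.0331 × 9.85) = 0.808 m.

0.808 m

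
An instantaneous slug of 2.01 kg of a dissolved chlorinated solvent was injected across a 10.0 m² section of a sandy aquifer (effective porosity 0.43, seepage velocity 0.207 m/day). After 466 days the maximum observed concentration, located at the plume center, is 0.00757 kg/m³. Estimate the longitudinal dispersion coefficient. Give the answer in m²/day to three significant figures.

0.651 m²/day

At the plume center C_max = M/(n_e·A·√(4πDt)), so D = M²/(4πt·(n_e·A·C_max)²).
n_e·A·C_max = 0.43 × 10.0 × 0.00757 = 0.03255 kg/m.
D = 2.01²/(4π × 466 × 0.03255²) = 0.651 m²/day.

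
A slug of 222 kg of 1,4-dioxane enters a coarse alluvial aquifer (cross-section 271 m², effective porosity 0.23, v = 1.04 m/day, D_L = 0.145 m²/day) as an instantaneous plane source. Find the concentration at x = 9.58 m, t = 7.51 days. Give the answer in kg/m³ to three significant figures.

For an instantaneous plane source, C(x,t) = M/(n_e·A·√(4πDt)) · exp(−(x−vt)²/(4Dt)), with n_e·A the pore (flow) area.
Plume center vt = 1.04 × 7.51 = 7.8104 m, so the well at 9.58 m is 1.7696 m downgradient of the peak.
√(4πDt) = 3.699 m, giving peak height M/(n_e·A·√(4πDt)) = 222/(0.23 × 271 × 3.699) = 0.9629 kg/m³.
(x−vt)²/(4Dt) = (1.7696)²/(4 × 0.145 × 7.51) = 0.7189; exp(−0.7189) = 0.4873.
C = 0.9629 × 0.4873 = 0.469 kg/m³.

0.469 kg/m³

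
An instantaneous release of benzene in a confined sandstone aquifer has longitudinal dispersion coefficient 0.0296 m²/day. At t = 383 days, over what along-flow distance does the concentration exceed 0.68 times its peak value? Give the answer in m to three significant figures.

The plume is Gaussian with σ = √(2Dt) = √(2 × 0.0296 × 383) = 4.762 m.
C/C_peak = exp(−Δx²/(2σ²)) = 0.68 ⇒ Δx = σ·√(−2 ln 0.68) = 4.762 × 0.8783 = 4.182 m.
Width = 2Δx = 8.36 m.

8.36 m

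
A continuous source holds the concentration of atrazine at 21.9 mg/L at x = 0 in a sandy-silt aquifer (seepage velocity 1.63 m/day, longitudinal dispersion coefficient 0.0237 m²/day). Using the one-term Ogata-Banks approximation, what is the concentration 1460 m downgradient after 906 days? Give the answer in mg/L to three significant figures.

For a continuous step input, C/C₀ ≈ ½·erfc((x−vt)/(2√(Dt))).
vt = 1.63 × 906 = 1476.78 m and 2√(Dt) = 2√(0.0237 × 906) = 9.268 m.
Argument (x−vt)/(2√(Dt)) = (1460 − 1476.78)/9.268 = -1.811; ½·erfc(-1.811) = 0.9948.
C = 21.9 × 0.9948 = 21.8 mg/L.

21.8 mg/L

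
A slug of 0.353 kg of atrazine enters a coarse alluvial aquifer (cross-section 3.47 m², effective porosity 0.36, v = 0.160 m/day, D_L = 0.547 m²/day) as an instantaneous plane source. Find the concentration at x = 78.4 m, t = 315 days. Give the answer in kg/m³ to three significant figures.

For an instantaneous plane source, C(x,t) = M/(n_e·A·√(4πDt)) · exp(−(x−vt)²/(4Dt)), with n_e·A the pore (flow) area.
Plume center vt = 0.160 × 315 = 50.4 m, so the well at 78.4 m is 28 m downgradient of the peak.
√(4πDt) = 46.53 m, giving peak height M/(n_e·A·√(4πDt)) = 0.353/(0.36 × 3.47 × 46.53) = 0.006073 kg/m³.
(x−vt)²/(4Dt) = (28)²/(4 × 0.547 × 315) = 1.138; exp(−1.138) = 0.3205.
C = 0.006073 × 0.3205 = 0.00195 kg/m³.

0.00195 kg/m³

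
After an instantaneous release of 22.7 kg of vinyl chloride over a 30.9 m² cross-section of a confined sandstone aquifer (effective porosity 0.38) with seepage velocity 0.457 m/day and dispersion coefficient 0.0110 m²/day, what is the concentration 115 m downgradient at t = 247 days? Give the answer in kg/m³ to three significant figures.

0.219 kg/m³

For an instantaneous plane source, C(x,t) = M/(n_e·A·√(4πDt)) · exp(−(x−vt)²/(4Dt)), with n_e·A the pore (flow) area.
Plume center vt = 0.457 × 247 = 112.879 m, so the well at 115 m is 2.121 m downgradient of the peak.
√(4πDt) = 5.843 m, giving peak height M/(n_e·A·√(4πDt)) = 22.7/(0.38 × 30.9 × 5.843) = 0.3309 kg/m³.
(x−vt)²/(4Dt) = (2.121)²/(4 × 0.0110 × 247) = 0.4139; exp(−0.4139) = 0.6611.
C = 0.3309 × 0.6611 = 0.219 kg/m³.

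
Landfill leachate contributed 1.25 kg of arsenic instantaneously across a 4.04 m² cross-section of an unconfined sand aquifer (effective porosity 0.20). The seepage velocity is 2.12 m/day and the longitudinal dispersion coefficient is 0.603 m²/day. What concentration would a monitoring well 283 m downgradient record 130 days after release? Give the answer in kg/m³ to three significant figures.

For an instantaneous plane source, C(x,t) = M/(n_e·A·√(4πDt)) · exp(−(x−vt)²/(4Dt)), with n_e·A the pore (flow) area.
Plume center vt = 2.12 × 130 = 275.6 m, so the well at 283 m is 7.4 m downgradient of the peak.
√(4πDt) = 31.39 m, giving peak height M/(n_e·A·√(4πDt)) = 1.25/(0.20 × 4.04 × 31.39) = 0.04928 kg/m³.
(x−vt)²/(4Dt) = (7.4)²/(4 × 0.603 × 130) = 0.1746; exp(−0.1746) = 0.8398.
C = 0.04928 × 0.8398 = 0.0414 kg/m³.

0.0414 kg/m³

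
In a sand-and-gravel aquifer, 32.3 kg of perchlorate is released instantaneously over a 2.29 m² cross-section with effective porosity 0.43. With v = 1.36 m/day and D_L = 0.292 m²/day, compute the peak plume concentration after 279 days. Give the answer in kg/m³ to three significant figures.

The peak of an instantaneous 1D plume sits at x = vt; there the Gaussian factor is 1 and C_max = M/(n_e·A·√(4πDt)), where n_e·A is the pore area the mass is dissolved in.
√(4πDt) = √(4π × 0.292 × 279) = 32.00 m, so C_max = 32.3/(0.43 × 2.29 × 32.00) = 1.03 kg/m³.

1.03 kg/m³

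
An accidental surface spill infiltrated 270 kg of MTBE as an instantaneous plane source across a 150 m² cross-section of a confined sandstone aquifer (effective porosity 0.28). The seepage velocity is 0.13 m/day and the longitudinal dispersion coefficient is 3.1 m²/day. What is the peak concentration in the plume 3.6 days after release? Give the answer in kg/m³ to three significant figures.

0.543 kg/m³

The peak of an instantaneous 1D plume sits at x = vt; there the Gaussian factor is 1 and C_max = M/(n_e·A·√(4πDt)), where n_e·A is the pore area the mass is dissolved in.
√(4πDt) = √(4π × 3.1 × 3.6) = 11.84 m, so C_max = 270/(0.28 × 150 × 11.84) = 0.543 kg/m³.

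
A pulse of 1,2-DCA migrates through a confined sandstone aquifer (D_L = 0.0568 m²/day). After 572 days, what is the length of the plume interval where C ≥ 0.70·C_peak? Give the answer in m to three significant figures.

The plume is Gaussian with σ = √(2Dt) = √(2 × 0.0568 × 572) = 8.061 m.
C/C_peak = exp(−Δx²/(2σ²)) = 0.70 ⇒ Δx = σ·√(−2 ln 0.70) = 8.061 × 0.8446 = 6.808 m.
Width = 2Δx = 13.6 m.

13.6 m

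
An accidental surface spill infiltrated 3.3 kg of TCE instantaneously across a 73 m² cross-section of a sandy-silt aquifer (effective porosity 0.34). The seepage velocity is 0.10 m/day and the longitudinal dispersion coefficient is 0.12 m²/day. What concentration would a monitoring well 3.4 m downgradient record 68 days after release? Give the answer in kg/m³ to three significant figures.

0.00921 kg/m³

For an instantaneous plane source, C(x,t) = M/(n_e·A·√(4πDt)) · exp(−(x−vt)²/(4Dt)), with n_e·A the pore (flow) area.
Plume center vt = 0.10 × 68 = 6.8 m, so the well at 3.4 m is 3.4 m upgradient of the peak.
√(4πDt) = 10.13 m, giving peak height M/(n_e·A·√(4πDt)) = 3.3/(0.34 × 73 × 10.13) = 0.01313 kg/m³.
(x−vt)²/(4Dt) = (-3.4)²/(4 × 0.12 × 68) = 0.3542; exp(−0.3542) = 0.7017.
C = 0.01313 × 0.7017 = 0.00921 kg/m³.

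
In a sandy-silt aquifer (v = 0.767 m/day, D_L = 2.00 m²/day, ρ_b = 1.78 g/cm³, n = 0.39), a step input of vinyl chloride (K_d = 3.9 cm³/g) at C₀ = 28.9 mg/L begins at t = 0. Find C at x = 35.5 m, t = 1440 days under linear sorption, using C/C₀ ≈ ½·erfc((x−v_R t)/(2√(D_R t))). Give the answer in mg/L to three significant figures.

Retardation factor R = 1 + ρ_b·K_d/n = 1 + 1.78 × 3.9/0.39 = 18.80.
Sorption retards both mechanisms: v_R = v/R = 0.04080 m/day, D_R = D/R = 0.1064 m²/day.
v_R·t = 0.04080 × 1440 = 58.752 m; 2√(D_R t) = 24.76 m; argument = (35.5 − 58.752)/24.76 = -0.9391.
C = C₀ × ½·erfc(-0.9391) = 28.9 × 0.9079 = 26.2 mg/L.

26.2 mg/L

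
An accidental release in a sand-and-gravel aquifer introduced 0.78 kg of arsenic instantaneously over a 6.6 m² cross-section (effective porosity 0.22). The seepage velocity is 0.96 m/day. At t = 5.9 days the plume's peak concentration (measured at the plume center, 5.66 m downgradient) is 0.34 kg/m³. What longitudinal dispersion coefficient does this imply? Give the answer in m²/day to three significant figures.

0.0337 m²/day

At the plume center C_max = M/(n_e·A·√(4πDt)), so D = M²/(4πt·(n_e·A·C_max)²).
n_e·A·C_max = 0.22 × 6.6 × 0.34 = 0.4937 kg/m.
D = 0.78²/(4π × 5.9 × 0.4937²) = 0.0337 m²/day.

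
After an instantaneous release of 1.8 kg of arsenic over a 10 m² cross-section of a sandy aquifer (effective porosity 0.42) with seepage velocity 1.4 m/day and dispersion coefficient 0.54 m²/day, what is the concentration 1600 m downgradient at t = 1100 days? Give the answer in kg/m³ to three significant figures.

For an instantaneous plane source, C(x,t) = M/(n_e·A·√(4πDt)) · exp(−(x−vt)²/(4Dt)), with n_e·A the pore (flow) area.
Plume center vt = 1.4 × 1100 = 1540 m, so the well at 1600 m is 60 m downgradient of the peak.
√(4πDt) = 86.40 m, giving peak height M/(n_e·A·√(4πDt)) = 1.8/(0.42 × 10 × 86.40) = 0.004960 kg/m³.
(x−vt)²/(4Dt) = (60)²/(4 × 0.54 × 1100) = 1.515; exp(−1.515) = 0.2198.
C = 0.004960 × 0.2198 = 0.00109 kg/m³.

0.00109 kg/m³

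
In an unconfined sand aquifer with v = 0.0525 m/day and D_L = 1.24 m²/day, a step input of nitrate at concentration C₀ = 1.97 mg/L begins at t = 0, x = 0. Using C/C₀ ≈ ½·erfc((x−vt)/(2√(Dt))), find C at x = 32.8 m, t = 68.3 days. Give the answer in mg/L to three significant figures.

For a continuous step input, C/C₀ ≈ ½·erfc((x−vt)/(2√(Dt))).
vt = 0.0525 × 68.3 = 3.58575 m and 2√(Dt) = 2√(1.24 × 68.3) = 18.41 m.
Argument (x−vt)/(2√(Dt)) = (32.8 − 3.58575)/18.41 = 1.587; ½·erfc(1.587) = 0.01240.
C = 1.97 × 0.01240 = 0.0244 mg/L.

0.0244 mg/L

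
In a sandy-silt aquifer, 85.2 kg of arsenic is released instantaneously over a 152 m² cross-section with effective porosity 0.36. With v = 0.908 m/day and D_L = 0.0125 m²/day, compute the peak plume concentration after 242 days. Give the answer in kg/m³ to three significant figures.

0.253 kg/m³

The peak of an instantaneous 1D plume sits at x = vt; there the Gaussian factor is 1 and C_max = M/(n_e·A·√(4πDt)), where n_e·A is the pore area the mass is dissolved in.
√(4πDt) = √(4π × 0.0125 × 242) = 6.165 m, so C_max = 85.2/(0.36 × 152 × 6.165) = 0.253 kg/m³.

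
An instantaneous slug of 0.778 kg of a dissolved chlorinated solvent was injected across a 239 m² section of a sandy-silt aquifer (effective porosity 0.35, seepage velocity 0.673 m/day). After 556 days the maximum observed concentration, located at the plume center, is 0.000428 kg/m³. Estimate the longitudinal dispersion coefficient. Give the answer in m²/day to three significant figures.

At the plume center C_max = M/(n_e·A·√(4πDt)), so D = M²/(4πt·(n_e·A·C_max)²).
n_e·A·C_max = 0.35 × 239 × 0.000428 = 0.03580 kg/m.
D = 0.778²/(4π × 556 × 0.03580²) = 0.0676 m²/day.

0.0676 m²/day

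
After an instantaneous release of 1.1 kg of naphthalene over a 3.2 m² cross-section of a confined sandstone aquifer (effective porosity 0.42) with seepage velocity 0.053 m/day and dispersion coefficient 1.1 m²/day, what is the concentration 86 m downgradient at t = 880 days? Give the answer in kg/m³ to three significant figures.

For an instantaneous plane source, C(x,t) = M/(n_e·A·√(4πDt)) · exp(−(x−vt)²/(4Dt)), with n_e·A the pore (flow) area.
Plume center vt = 0.053 × 880 = 46.64 m, so the well at 86 m is 39.36 m downgradient of the peak.
√(4πDt) = 110.3 m, giving peak height M/(n_e·A·√(4πDt)) = 1.1/(0.42 × 3.2 × 110.3) = 0.007420 kg/m³.
(x−vt)²/(4Dt) = (39.36)²/(4 × 1.1 × 880) = 0.4001; exp(−0.4001) = 0.6703.
C = 0.007420 × 0.6703 = 0.00497 kg/m³.

0.00497 kg/m³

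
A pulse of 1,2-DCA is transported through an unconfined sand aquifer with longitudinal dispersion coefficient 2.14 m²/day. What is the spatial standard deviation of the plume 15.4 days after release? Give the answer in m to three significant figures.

Dispersive spreading gives a Gaussian with σ² = 2Dt; advection only shifts the center.
σ = √(2 × 2.14 × 15.4) = 8.12 m.

8.12 m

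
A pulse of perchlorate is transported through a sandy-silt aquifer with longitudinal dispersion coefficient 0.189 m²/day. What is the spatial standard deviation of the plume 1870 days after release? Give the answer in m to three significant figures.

Dispersive spreading gives a Gaussian with σ² = 2Dt; advection only shifts the center.
σ = √(2 × 0.189 × 1870) = 26.6 m.

26.6 m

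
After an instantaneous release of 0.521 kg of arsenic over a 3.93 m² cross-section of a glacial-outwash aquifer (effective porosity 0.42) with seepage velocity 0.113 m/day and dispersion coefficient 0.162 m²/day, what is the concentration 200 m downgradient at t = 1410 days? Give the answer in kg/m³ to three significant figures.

For an instantaneous plane source, C(x,t) = M/(n_e·A·√(4πDt)) · exp(−(x−vt)²/(4Dt)), with n_e·A the pore (flow) area.
Plume center vt = 0.113 × 1410 = 159.33 m, so the well at 200 m is 40.67 m downgradient of the peak.
√(4πDt) = 53.58 m, giving peak height M/(n_e·A·√(4πDt)) = 0.521/(0.42 × 3.93 × 53.58) = 0.005891 kg/m³.
(x−vt)²/(4Dt) = (40.67)²/(4 × 0.162 × 1410) = 1.810; exp(−1.810) = 0.1637.
C = 0.005891 × 0.1637 = 0.000964 kg/m³.

0.000964 kg/m³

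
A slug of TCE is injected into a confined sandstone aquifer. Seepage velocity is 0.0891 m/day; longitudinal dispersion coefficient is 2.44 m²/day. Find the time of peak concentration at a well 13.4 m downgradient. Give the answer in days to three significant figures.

For the 1D instantaneous-source solution, setting ∂C/∂t = 0 at fixed x gives v²t² + 2Dt − x² = 0, so t = (√(D² + v²x²) − D)/v².
√(D² + v²x²) = √(2.44² + 0.0891² × 13.4²) = 2.716; v² = 0.00793881.
t = (2.716 − 2.44)/0.00793881 = 34.8 days (vs. the pure-advection estimate x/v = 150 d).

34.8 days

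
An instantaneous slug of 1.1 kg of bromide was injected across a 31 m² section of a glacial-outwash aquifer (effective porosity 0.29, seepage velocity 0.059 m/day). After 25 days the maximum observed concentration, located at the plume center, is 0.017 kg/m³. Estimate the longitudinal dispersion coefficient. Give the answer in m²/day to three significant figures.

At the plume center C_max = M/(n_e·A·√(4πDt)), so D = M²/(4πt·(n_e·A·C_max)²).
n_e·A·C_max = 0.29 × 31 × 0.017 = 0.1528 kg/m.
D = 1.1²/(4π × 25 × 0.1528²) = 0.165 m²/day.

0.165 m²/day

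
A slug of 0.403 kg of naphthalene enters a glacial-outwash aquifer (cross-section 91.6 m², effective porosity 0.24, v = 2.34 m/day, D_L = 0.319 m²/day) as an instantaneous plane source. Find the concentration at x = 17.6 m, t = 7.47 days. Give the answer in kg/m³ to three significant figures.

For an instantaneous plane source, C(x,t) = M/(n_e·A·√(4πDt)) · exp(−(x−vt)²/(4Dt)), with n_e·A the pore (flow) area.
Plume center vt = 2.34 × 7.47 = 17.4798 m, so the well at 17.6 m is 0.1202 m downgradient of the peak.
√(4πDt) = 5.472 m, giving peak height M/(n_e·A·√(4πDt)) = 0.403/(0.24 × 91.6 × 5.472) = 0.003350 kg/m³.
(x−vt)²/(4Dt) = (0.1202)²/(4 × 0.319 × 7.47) = 0.001516; exp(−0.001516) = 0.9985.
C = 0.003350 × 0.9985 = 0.00334 kg/m³.

0.00334 kg/m³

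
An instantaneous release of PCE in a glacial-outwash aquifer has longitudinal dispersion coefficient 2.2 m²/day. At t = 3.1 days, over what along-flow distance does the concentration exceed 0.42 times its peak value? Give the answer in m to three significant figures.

The plume is Gaussian with σ = √(2Dt) = √(2 × 2.2 × 3.1) = 3.693 m.
C/C_peak = exp(−Δx²/(2σ²)) = 0.42 ⇒ Δx = σ·√(−2 ln 0.42) = 3.693 × 1.317 = 4.864 m.
Width = 2Δx = 9.73 m.

9.73 m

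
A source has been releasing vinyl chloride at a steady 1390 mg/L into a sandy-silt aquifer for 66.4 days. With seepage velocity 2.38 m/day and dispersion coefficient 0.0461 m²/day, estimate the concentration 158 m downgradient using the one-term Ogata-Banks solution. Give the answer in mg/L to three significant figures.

For a continuous step input, C/C₀ ≈ ½·erfc((x−vt)/(2√(Dt))).
vt = 2.38 × 66.4 = 158.032 m and 2√(Dt) = 2√(0.0461 × 66.4) = 3.499 m.
Argument (x−vt)/(2√(Dt)) = (158 − 158.032)/3.499 = -0.009145; ½·erfc(-0.009145) = 0.5052.
C = 1390 × 0.5052 = 702 mg/L.

702 mg/L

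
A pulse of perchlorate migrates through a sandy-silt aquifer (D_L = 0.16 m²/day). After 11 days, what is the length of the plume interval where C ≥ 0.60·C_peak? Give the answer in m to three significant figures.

3.79 m

The plume is Gaussian with σ = √(2Dt) = √(2 × 0.16 × 11) = 1.876 m.
C/C_peak = exp(−Δx²/(2σ²)) = 0.60 ⇒ Δx = σ·√(−2 ln 0.60) = 1.876 × 1.011 = 1.897 m.
Width = 2Δx = 3.79 m.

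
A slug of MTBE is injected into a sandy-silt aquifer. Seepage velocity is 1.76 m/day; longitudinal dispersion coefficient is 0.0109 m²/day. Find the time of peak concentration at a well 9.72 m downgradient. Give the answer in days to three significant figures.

For the 1D instantaneous-source solution, setting ∂C/∂t = 0 at fixed x gives v²t² + 2Dt − x² = 0, so t = (√(D² + v²x²) − D)/v².
√(D² + v²x²) = √(0.0109² + 1.76² × 9.72²) = 17.11; v² = 3.0976.
t = (17.11 − 0.0109)/3.0976 = 5.52 days (vs. the pure-advection estimate x/v = 5.52 d).

5.52 days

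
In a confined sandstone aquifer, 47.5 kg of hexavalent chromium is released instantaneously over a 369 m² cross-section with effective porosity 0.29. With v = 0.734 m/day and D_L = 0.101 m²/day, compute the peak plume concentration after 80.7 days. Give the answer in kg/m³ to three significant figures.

The peak of an instantaneous 1D plume sits at x = vt; there the Gaussian factor is 1 and C_max = M/(n_e·A·√(4πDt)), where n_e·A is the pore area the mass is dissolved in.
√(4πDt) = √(4π × 0.101 × 80.7) = 10.12 m, so C_max = 47.5/(0.29 × 369 × 10.12) = 0.0439 kg/m³.

0.0439 kg/m³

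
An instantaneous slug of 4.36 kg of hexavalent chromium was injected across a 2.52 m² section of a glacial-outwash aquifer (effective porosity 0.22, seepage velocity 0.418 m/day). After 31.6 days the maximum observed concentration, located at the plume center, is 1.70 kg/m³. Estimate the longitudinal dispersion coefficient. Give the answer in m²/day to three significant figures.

At the plume center C_max = M/(n_e·A·√(4πDt)), so D = M²/(4πt·(n_e·A·C_max)²).
n_e·A·C_max = 0.22 × 2.52 × 1.70 = 0.9425 kg/m.
D = 4.36²/(4π × 31.6 × 0.9425²) = 0.0539 m²/day.

0.0539 m²/day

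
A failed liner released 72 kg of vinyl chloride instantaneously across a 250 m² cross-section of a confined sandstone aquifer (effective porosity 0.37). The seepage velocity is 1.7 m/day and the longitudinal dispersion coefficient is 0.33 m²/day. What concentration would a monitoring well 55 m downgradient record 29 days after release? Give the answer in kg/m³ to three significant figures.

0.0304 kg/m³

For an instantaneous plane source, C(x,t) = M/(n_e·A·√(4πDt)) · exp(−(x−vt)²/(4Dt)), with n_e·A the pore (flow) area.
Plume center vt = 1.7 × 29 = 49.3 m, so the well at 55 m is 5.7 m downgradient of the peak.
√(4πDt) = 10.97 m, giving peak height M/(n_e·A·√(4πDt)) = 72/(0.37 × 250 × 10.97) = 0.07096 kg/m³.
(x−vt)²/(4Dt) = (5.7)²/(4 × 0.33 × 29) = 0.8487; exp(−0.8487) = 0.4280.
C = 0.07096 × 0.4280 = 0.0304 kg/m³.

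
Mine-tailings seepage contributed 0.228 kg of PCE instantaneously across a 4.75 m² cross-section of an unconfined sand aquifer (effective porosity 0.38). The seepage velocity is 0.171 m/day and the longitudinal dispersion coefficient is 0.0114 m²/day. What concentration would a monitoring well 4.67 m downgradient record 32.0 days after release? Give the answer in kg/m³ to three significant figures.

For an instantaneous plane source, C(x,t) = M/(n_e·A·√(4πDt)) · exp(−(x−vt)²/(4Dt)), with n_e·A the pore (flow) area.
Plume center vt = 0.171 × 32.0 = 5.472 m, so the well at 4.67 m is 0.802 m upgradient of the peak.
√(4πDt) = 2.141 m, giving peak height M/(n_e·A·√(4πDt)) = 0.228/(0.38 × 4.75 × 2.141) = 0.05900 kg/m³.
(x−vt)²/(4Dt) = (-0.802)²/(4 × 0.0114 × 32.0) = 0.4408; exp(−0.4408) = 0.6435.
C = 0.05900 × 0.6435 = 0.0380 kg/m³.

0.0380 kg/m³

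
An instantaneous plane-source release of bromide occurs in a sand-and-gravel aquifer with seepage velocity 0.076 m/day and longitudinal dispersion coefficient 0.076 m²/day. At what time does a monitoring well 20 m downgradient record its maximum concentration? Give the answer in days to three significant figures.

250 days

For the 1D instantaneous-source solution, setting ∂C/∂t = 0 at fixed x gives v²t² + 2Dt − x² = 0, so t = (√(D² + v²x²) − D)/v².
√(D² + v²x²) = √(0.076² + 0.076² × 20²) = 1.522; v² = 0.005776.
t = (1.522 − 0.076)/0.005776 = 250 days (vs. the pure-advection estimate x/v = 263 d).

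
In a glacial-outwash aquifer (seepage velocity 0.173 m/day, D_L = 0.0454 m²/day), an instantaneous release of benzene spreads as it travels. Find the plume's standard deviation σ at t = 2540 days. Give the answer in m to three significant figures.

Dispersive spreading gives a Gaussian with σ² = 2Dt; advection only shifts the center.
σ = √(2 × 0.0454 × 2540) = 15.2 m.

15.2 m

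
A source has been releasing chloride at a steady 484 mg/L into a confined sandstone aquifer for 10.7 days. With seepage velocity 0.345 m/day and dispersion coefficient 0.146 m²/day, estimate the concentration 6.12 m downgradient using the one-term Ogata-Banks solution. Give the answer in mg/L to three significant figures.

41.0 mg/L

For a continuous step input, C/C₀ ≈ ½·erfc((x−vt)/(2√(Dt))).
vt = 0.345 × 10.7 = 3.6915 m and 2√(Dt) = 2√(0.146 × 10.7) = 2.500 m.
Argument (x−vt)/(2√(Dt)) = (6.12 − 3.6915)/2.500 = 0.9714; ½·erfc(0.9714) = 0.08476.
C = 484 × 0.08476 = 41.0 mg/L.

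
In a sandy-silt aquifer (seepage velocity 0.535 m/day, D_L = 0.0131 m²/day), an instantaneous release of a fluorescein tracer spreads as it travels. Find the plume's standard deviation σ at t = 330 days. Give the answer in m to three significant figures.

2.94 m

Dispersive spreading gives a Gaussian with σ² = 2Dt; advection only shifts the center.
σ = √(2 × 0.0131 × 330) = 2.94 m.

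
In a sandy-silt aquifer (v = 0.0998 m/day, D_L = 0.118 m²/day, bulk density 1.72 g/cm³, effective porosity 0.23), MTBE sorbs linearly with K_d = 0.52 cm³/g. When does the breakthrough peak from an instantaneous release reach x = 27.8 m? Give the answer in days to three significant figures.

Retardation factor R = 1 + ρ_b·K_d/n = 1 + 1.72 × 0.52/0.23 = 4.889.
Sorption retards both mechanisms: v_R = v/R = 0.02041 m/day, D_R = D/R = 0.02414 m²/day.
Peak time from v_R²t² + 2D_R t − x² = 0: t = (√(D_R² + v_R²x²) − D_R)/v_R².
√(D_R² + v_R²x²) = √(0.02414² + 0.02041² × 27.8²) = 0.5679; v_R² = 0.0004166.
t = (0.5679 − 0.02414)/0.0004166 = 1310 days.

1310 days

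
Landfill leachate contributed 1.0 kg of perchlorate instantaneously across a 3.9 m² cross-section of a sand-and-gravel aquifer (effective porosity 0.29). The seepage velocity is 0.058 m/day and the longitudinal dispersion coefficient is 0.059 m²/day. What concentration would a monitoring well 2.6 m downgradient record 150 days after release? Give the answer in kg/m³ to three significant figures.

0.0293 kg/m³

For an instantaneous plane source, C(x,t) = M/(n_e·A·√(4πDt)) · exp(−(x−vt)²/(4Dt)), with n_e·A the pore (flow) area.
Plume center vt = 0.058 × 150 = 8.7 m, so the well at 2.6 m is 6.1 m upgradient of the peak.
√(4πDt) = 10.55 m, giving peak height M/(n_e·A·√(4πDt)) = 1.0/(0.29 × 3.9 × 10.55) = 0.08381 kg/m³.
(x−vt)²/(4Dt) = (-6.1)²/(4 × 0.059 × 150) = 1.051; exp(−1.051) = 0.3496.
C = 0.08381 × 0.3496 = 0.0293 kg/m³.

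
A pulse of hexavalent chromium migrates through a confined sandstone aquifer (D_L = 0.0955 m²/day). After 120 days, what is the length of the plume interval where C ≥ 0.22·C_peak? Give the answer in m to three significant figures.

The plume is Gaussian with σ = √(2Dt) = √(2 × 0.0955 × 120) = 4.787 m.
C/C_peak = exp(−Δx²/(2σ²)) = 0.22 ⇒ Δx = σ·√(−2 ln 0.22) = 4.787 × 1.740 = 8.329 m.
Width = 2Δx = 16.7 m.

16.7 m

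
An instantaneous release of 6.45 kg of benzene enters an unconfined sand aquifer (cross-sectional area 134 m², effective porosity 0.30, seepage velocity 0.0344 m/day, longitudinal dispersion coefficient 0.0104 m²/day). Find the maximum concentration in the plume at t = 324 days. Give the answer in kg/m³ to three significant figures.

The peak of an instantaneous 1D plume sits at x = vt; there the Gaussian factor is 1 and C_max = M/(n_e·A·√(4πDt)), where n_e·A is the pore area the mass is dissolved in.
√(4πDt) = √(4π × 0.0104 × 324) = 6.507 m, so C_max = 6.45/(0.30 × 134 × 6.507) = 0.0247 kg/m³.

0.0247 kg/m³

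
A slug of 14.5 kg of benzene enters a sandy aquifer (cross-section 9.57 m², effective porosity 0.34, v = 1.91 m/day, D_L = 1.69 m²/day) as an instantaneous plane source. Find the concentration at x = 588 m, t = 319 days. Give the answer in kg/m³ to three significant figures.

0.0439 kg/m³

For an instantaneous plane source, C(x,t) = M/(n_e·A·√(4πDt)) · exp(−(x−vt)²/(4Dt)), with n_e·A the pore (flow) area.
Plume center vt = 1.91 × 319 = 609.29 m, so the well at 588 m is 21.29 m upgradient of the peak.
√(4πDt) = 82.31 m, giving peak height M/(n_e·A·√(4πDt)) = 14.5/(0.34 × 9.57 × 82.31) = 0.05414 kg/m³.
(x−vt)²/(4Dt) = (-21.29)²/(4 × 1.69 × 319) = 0.2102; exp(−0.2102) = 0.8104.
C = 0.05414 × 0.8104 = 0.0439 kg/m³.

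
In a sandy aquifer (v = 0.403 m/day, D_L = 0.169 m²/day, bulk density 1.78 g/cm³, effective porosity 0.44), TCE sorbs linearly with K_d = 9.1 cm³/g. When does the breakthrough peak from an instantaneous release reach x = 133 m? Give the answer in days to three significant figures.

12400 days

Retardation factor R = 1 + ρ_b·K_d/n = 1 + 1.78 × 9.1/0.44 = 37.81.
Sorption retards both mechanisms: v_R = v/R = 0.01066 m/day, D_R = D/R = 0.004470 m²/day.
Peak time from v_R²t² + 2D_R t − x² = 0: t = (√(D_R² + v_R²x²) − D_R)/v_R².
√(D_R² + v_R²x²) = √(0.004470² + 0.01066² × 133²) = 1.418; v_R² = 0.0001136.
t = (1.418 − 0.004470)/0.0001136 = 12400 days.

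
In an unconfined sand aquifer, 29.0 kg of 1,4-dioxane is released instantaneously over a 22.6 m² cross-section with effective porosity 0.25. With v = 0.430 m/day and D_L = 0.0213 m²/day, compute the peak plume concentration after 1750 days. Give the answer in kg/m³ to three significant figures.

The peak of an instantaneous 1D plume sits at x = vt; there the Gaussian factor is 1 and C_max = M/(n_e·A·√(4πDt)), where n_e·A is the pore area the mass is dissolved in.
√(4πDt) = √(4π × 0.0213 × 1750) = 21.64 m, so C_max = 29.0/(0.25 × 22.6 × 21.64) = 0.237 kg/m³.

0.237 kg/m³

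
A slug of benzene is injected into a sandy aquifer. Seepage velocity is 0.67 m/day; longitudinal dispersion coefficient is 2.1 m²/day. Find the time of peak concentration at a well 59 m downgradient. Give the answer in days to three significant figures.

83.5 days

For the 1D instantaneous-source solution, setting ∂C/∂t = 0 at fixed x gives v²t² + 2Dt − x² = 0, so t = (√(D² + v²x²) − D)/v².
√(D² + v²x²) = √(2.1² + 0.67² × 59²) = 39.59; v² = 0.4489.
t = (39.59 − 2.1)/0.4489 = 83.5 days (vs. the pure-advection estimate x/v = 88.1 d).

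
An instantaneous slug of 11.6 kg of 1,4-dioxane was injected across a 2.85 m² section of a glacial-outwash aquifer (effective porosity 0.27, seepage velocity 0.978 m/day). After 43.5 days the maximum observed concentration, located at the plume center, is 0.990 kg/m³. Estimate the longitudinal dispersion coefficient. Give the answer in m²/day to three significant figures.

At the plume center C_max = M/(n_e·A·√(4πDt)), so D = M²/(4πt·(n_e·A·C_max)²).
n_e·A·C_max = 0.27 × 2.85 × 0.990 = 0.7618 kg/m.
D = 11.6²/(4π × 43.5 × 0.7618²) = 0.424 m²/day.

0.424 m²/day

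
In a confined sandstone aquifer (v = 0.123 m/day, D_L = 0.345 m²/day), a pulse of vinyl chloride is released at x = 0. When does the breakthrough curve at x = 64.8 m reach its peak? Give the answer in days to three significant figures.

For the 1D instantaneous-source solution, setting ∂C/∂t = 0 at fixed x gives v²t² + 2Dt − x² = 0, so t = (√(D² + v²x²) − D)/v².
√(D² + v²x²) = √(0.345² + 0.123² × 64.8²) = 7.978; v² = 0.015129.
t = (7.978 − 0.345)/0.015129 = 505 days (vs. the pure-advection estimate x/v = 527 d).

505 days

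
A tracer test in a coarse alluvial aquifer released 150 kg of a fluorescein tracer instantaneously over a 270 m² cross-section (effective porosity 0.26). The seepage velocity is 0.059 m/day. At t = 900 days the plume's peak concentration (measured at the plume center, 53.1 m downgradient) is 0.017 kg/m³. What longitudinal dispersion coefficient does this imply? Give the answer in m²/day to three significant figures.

At the plume center C_max = M/(n_e·A·√(4πDt)), so D = M²/(4πt·(n_e·A·C_max)²).
n_e·A·C_max = 0.26 × 270 × 0.017 = 1.193 kg/m.
D = 150²/(4π × 900 × 1.193²) = 1.40 m²/day.

1.40 m²/day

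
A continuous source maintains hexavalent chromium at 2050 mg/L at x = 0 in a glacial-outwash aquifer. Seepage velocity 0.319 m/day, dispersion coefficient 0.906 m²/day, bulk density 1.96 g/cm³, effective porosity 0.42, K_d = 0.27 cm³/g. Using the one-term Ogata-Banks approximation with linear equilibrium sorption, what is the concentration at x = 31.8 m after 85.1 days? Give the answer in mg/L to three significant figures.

17.0 mg/L

Retardation factor R = 1 + ρ_b·K_d/n = 1 + 1.96 × 0.27/0.42 = 2.260.
Sorption retards both mechanisms: v_R = v/R = 0.1412 m/day, D_R = D/R = 0.4009 m²/day.
v_R·t = 0.1412 × 85.1 = 12.01612 m; 2√(D_R t) = 11.68 m; argument = (31.8 − 12.01612)/11.68 = 1.694.
C = C₀ × ½·erfc(1.694) = 2050 × 0.008295 = 17.0 mg/L.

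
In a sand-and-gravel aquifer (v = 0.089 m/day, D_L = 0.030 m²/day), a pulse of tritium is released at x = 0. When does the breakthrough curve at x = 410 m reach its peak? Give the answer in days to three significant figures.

For the 1D instantaneous-source solution, setting ∂C/∂t = 0 at fixed x gives v²t² + 2Dt − x² = 0, so t = (√(D² + v²x²) − D)/v².
√(D² + v²x²) = √(0.030² + 0.089² × 410²) = 36.49; v² = 0.007921.
t = (36.49 − 0.030)/0.007921 = 4600 days (vs. the pure-advection estimate x/v = 4610 d).

4600 days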